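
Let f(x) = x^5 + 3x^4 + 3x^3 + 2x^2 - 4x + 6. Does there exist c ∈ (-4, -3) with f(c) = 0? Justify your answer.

f has no root in that interval.

The endpoint values f(-4) = -394 and f(-3) = -45 are both negative. Claim: f(x) < 0 for every x in (-4, -3).
Shift to the endpoint -3: with x = -3 − u (0 < u < 1), one computes f(-3 − u) = -u^5 - 12u^4 - 57u^3 - 133u^2 - 146u - 45.
All 6 nonzero coefficients of this polynomial in u are negative; hence for u > 0 the value is a sum of negative terms (the constant -45 among them).
Therefore f(x) < 0 throughout (-4, -3), and f has no zero there.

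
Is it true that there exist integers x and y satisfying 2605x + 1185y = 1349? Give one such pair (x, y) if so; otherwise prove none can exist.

Any value of 2605x + 1185y is a multiple of gcd(2605, 1185) = 5.
But 1349 = 5·269 + 4, so 5 ∤ 1349.
So the equation is unsolvable over ℤ.

No such integers exist.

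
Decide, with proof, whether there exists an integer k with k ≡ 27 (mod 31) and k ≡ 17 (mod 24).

gcd(31, 24) = 1, so the Chinese Remainder Theorem guarantees exactly one residue class mod 744 satisfying both.
Any solution of the first congruence is k = 27 + 31t; substituting into the second, 31t ≡ 17 − 27 ≡ 14 (mod 24).
31 ≡ 7 (mod 24), so this reads 7t ≡ 14 (mod 24). To invert 7 modulo 24: 24 = 3·7 + 3, 7 = 2·3 + 1, 3 = 3·1 + 0, and unwinding, 1 = 7 − 2·3 = 7 − 2·(24 − 3·7) = −2·24 + 7·7. Thus 7⁻¹ ≡ 7 (mod 24).
Therefore t ≡ 7·14 = 98 ≡ 2 (mod 24).
Taking t = 2 gives k = 27 + 31·2 = 89.
Indeed 89 ≡ 27 (mod 31) and 89 ≡ 17 (mod 24).

k = 89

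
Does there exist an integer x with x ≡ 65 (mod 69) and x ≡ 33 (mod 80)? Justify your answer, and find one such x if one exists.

x = 2273

gcd(69, 80) = 1, so the Chinese Remainder Theorem guarantees exactly one residue class mod 5520 satisfying both.
Any solution of the first congruence is x = 65 + 69t; substituting into the second, 69t ≡ 33 − 65 ≡ 48 (mod 80).
To invert 69 modulo 80: 80 = 1·69 + 11, 69 = 6·11 + 3, 11 = 3·3 + 2, 3 = 1·2 + 1, 2 = 2·1 + 0, and unwinding, 1 = 3 − 1·2 = 3 − (11 − 3·3) = −11 + 4·3 = −11 + 4·(69 − 6·11) = 4·69 − 25·11 = 4·69 − 25·(80 − 1·69) = −25·80 + 29·69. Thus 69⁻¹ ≡ 29 (mod 80).
Therefore t ≡ 29·48 = 1392 ≡ 32 (mod 80).
With t = 32: x = 65 + 69·32 = 2273.
Check: 2273 mod 69 = 65, 2273 mod 80 = 33. ✓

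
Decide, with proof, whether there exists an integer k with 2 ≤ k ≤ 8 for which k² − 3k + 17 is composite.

k = 6

At k = 6: 6² − 3·6 + 17 = 35 = 5·7, which is composite.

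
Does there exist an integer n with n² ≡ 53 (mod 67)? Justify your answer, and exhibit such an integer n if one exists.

There is no such integer.

Apply Euler's criterion with the prime 67: 53 is a quadratic residue iff 53^33 ≡ 1 (mod 67), and a non-residue iff it is ≡ −1.
Squaring successively (mod 67): 53^2 = 2809 ≡ 62; 53^4 ≡ 62² = 3844 ≡ 25; 53^8 ≡ 25² = 625 ≡ 22; 53^16 ≡ 22² = 484 ≡ 15; 53^32 ≡ 15² = 225 ≡ 24.
Since 33 = 32 + 1, 53^33 ≡ 24 · 53; multiplying out mod 67: 24·53 = 1272 ≡ 66. Thus 53^33 ≡ 66 ≡ −1 (mod 67).
The value −1 means 53 is a non-residue modulo 67, so n² ≡ 53 (mod 67) is impossible.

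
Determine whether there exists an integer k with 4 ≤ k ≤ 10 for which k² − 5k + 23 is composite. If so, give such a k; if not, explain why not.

The values for k = 4, 5, …, 10 are 19, 23, 29, 37, 47, 59, 73, and each of these is prime.
So no value in the range makes the expression composite.

There is no such integer k in that range.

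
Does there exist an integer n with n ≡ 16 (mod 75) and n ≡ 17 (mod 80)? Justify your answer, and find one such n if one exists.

Both moduli are multiples of 5 = gcd(75, 80), so any solution would satisfy n ≡ 16 and n ≡ 17 modulo 5 simultaneously.
But 16 mod 5 = 1 while 17 mod 5 = 2, a contradiction.
Hence the system has no solution.

No such integer exists.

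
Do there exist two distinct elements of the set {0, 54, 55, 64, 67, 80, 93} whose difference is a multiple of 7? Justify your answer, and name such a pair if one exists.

Residues mod 7: 0↦0, 54↦5, 55↦6, 64↦1, 67↦4, 80↦3, 93↦2.
These 7 residues are pairwise different, hence no difference of two elements is divisible by 7.

No, no such pair exists.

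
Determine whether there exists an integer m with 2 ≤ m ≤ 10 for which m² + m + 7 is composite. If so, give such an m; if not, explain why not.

m = 4

At m = 4: 4² + 4 + 7 = 27 = 3·9, which is composite.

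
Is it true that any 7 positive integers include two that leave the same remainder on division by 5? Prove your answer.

Partition the integers by their residue mod 5; there are 5 classes.
Since 7 > 5, two of the 7 integers must share a residue class by the pigeonhole principle; call them a and b.
That is, a and b leave the same remainder on division by 5, as claimed.

Yes.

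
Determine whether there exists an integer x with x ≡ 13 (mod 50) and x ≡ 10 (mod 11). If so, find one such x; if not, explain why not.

The moduli 50 and 11 are coprime, so by the Chinese Remainder Theorem a unique solution modulo 550 exists.
Write x = 13 + 50t and require 13 + 50t ≡ 10 (mod 11), i.e. 50t ≡ 8 (mod 11).
50 ≡ 6 (mod 11), so this reads 6t ≡ 8 (mod 11). To invert 6 modulo 11: 11 = 1·6 + 5, 6 = 1·5 + 1, 5 = 5·1 + 0, and unwinding, 1 = 6 − 1·5 = 6 − (11 − 1·6) = −11 + 2·6. Thus 6⁻¹ ≡ 2 (mod 11).
Therefore t ≡ 2·8 = 16 ≡ 5 (mod 11).
Taking t = 5 gives x = 13 + 50·5 = 263.
Verify: 263 = 5·50 + 13 and 263 = 23·11 + 10. ✓

x = 263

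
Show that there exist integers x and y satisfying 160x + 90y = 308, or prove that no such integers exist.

No such integers exist.

Both 160 and 90 are divisible by gcd(160, 90) = 10, hence so is any combination 160x + 90y.
But 308 = 10·30 + 8, so 10 ∤ 308.
So the equation is unsolvable over ℤ.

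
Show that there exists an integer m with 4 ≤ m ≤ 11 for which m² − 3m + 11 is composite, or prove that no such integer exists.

m = 10

At m = 10: 10² − 3·10 + 11 = 81 = 3·27, which is composite.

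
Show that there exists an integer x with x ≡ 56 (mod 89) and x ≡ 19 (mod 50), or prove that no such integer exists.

Since 89 and 50 share no common factor, CRT says the pair of congruences has a solution (unique mod 4450).
Any solution of the first congruence is x = 56 + 89t; substituting into the second, 89t ≡ 19 − 56 ≡ 13 (mod 50).
89 ≡ 39 (mod 50), so this reads 39t ≡ 13 (mod 50). Invert 39 mod 50 by the Euclidean algorithm: 50 = 1·39 + 11, 39 = 3·11 + 6, 11 = 1·6 + 5, 6 = 1·5 + 1, 5 = 5·1 + 0; back-substituting, 1 = 6 − 1·5 = 6 − (11 − 1·6) = −11 + 2·6 = −11 + 2·(39 − 3·11) = 2·39 − 7·11 = 2·39 − 7·(50 − 1·39) = −7·50 + 9·39. Hence 39·9 ≡ 1, so 39⁻¹ ≡ 9 (mod 50).
Therefore t ≡ 9·13 = 117 ≡ 17 (mod 50).
Taking t = 17 gives x = 56 + 89·17 = 1569.
Indeed 1569 ≡ 56 (mod 89) and 1569 ≡ 19 (mod 50).

x = 1569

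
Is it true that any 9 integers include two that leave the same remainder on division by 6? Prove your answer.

Partition the integers by their residue mod 6; there are 6 classes.
With 9 integers and only 6 classes, the pigeonhole principle forces two of them, say a and b, into the same class.
So a and b have equal remainders mod 6, which is exactly what was to be shown.

Yes, this is always true.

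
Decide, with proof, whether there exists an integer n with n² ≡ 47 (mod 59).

No, no such integer exists.

59 is prime, so by Euler's criterion 47 is a square mod 59 iff 47^((59−1)/2) = 47^29 ≡ 1 (mod 59).
Squaring successively (mod 59): 47^2 = 2209 ≡ 26; 47^4 ≡ 26² = 676 ≡ 27; 47^8 ≡ 27² = 729 ≡ 21; 47^16 ≡ 21² = 441 ≡ 28.
Since 29 = 16 + 8 + 4 + 1, 47^29 ≡ 28 · 21 · 27 · 47; multiplying out mod 59: 28·21 = 588 ≡ 57, then 57·27 = 1539 ≡ 5, then 5·47 = 235 ≡ 58. Thus 47^29 ≡ 58 ≡ −1 (mod 59).
The value −1 means 47 is a non-residue modulo 59, so n² ≡ 47 (mod 59) is impossible.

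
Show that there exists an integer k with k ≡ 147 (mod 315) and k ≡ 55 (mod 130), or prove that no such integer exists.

gcd(315, 130) = 5. If k ≡ 147 (mod 315) and k ≡ 55 (mod 130), then k ≡ 147 (mod 5) and k ≡ 55 (mod 5).
However 147 ≡ 2 and 55 ≡ 0 (mod 5), and 2 ≠ 0.
Therefore no such k exists.

No such integer exists.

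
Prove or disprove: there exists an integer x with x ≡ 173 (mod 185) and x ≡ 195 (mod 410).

gcd(185, 410) = 5. If x ≡ 173 (mod 185) and x ≡ 195 (mod 410), then x ≡ 173 (mod 5) and x ≡ 195 (mod 5).
However 173 ≡ 3 and 195 ≡ 0 (mod 5), and 3 ≠ 0.
Hence the system has no solution.

No such integer exists.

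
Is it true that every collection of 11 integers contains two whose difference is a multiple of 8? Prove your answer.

There are exactly 8 possible remainders on division by 8.
Since 11 > 8, two of the 11 integers must share a residue class by the pigeonhole principle; call them a and b.
Equal remainders mean a − b ≡ 0 (mod 8), so 8 divides their difference.

Yes, this is always true.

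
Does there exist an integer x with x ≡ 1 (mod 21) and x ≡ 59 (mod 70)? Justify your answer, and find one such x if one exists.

No such integer exists.

Reduce both congruences modulo 7, which divides 21 and 70: they say x ≡ 1 (mod 7) and x ≡ 59 (mod 7).
But 1 mod 7 = 1 while 59 mod 7 = 3, a contradiction.
Hence the system has no solution.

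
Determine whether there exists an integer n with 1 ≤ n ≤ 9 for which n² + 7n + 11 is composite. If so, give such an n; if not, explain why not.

At n = 9: 9² + 7·9 + 11 = 155 = 5·31, which is composite.

n = 9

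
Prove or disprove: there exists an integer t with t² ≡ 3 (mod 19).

Computing t² mod 19 for t = 0, 1, …, 9 (enough, by the symmetry t ↦ 19 − t) gives 0, 1, 4, 9, 16, 6, 17, 11, 7, 5.
The set of squares mod 19 is therefore {0, 1, 4, 5, 6, 7, 9, 11, 16, 17}, which does not contain 3.
Hence no integer t has t² ≡ 3 (mod 19).

No, no such integer exists.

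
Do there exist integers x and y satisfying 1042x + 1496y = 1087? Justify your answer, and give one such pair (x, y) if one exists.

Any value of 1042x + 1496y is a multiple of gcd(1042, 1496) = 2.
However 1087 leaves remainder 1 on division by 2.
So the equation is unsolvable over ℤ.

No such integers exist.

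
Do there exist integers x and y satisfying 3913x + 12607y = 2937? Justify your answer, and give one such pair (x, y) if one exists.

gcd(3913, 12607) = 7, so every integer of the form 3913x + 12607y is a multiple of 7.
But 2937 is not a multiple of 7 (it leaves remainder 4).
Hence no integers x, y satisfy the equation.

No such integers exist.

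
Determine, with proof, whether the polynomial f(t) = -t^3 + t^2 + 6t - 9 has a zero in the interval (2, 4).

The endpoint values f(2) = -1 and f(4) = -33 are both negative. Claim: f(t) < 0 for every t in (2, 4).
Shift to the endpoint 2: with t = 2 + u (0 < u < 2), one computes f(2 + u) = -u^3 - 5u^2 - 2u - 1.
The nonzero coefficients here are all negative, so for u > 0 every term is negative (or zero), and the constant term -1 is strictly negative.
So f is strictly negative on (2, 4); no root exists in the interval.

f has no root in that interval.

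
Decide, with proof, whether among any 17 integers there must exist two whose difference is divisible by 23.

Take the 17 consecutive integers 39, 40, …, 55: their residues mod 23 are all distinct because 17 ≤ 23.
Any two of them differ by at most 16 < 23 and by at least 1, so no difference is a multiple of 23.

No, the set {39, 40, 41, 42, 43, 44, 45, 46, 47, 48, 49, 50, 51, 52, 53, 54, 55} is a counterexample.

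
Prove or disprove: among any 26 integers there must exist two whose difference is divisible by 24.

There are exactly 24 possible remainders on division by 24.
Placing 26 integers into 24 classes, some class receives at least two — say a and b.
Then a ≡ b (mod 24), i.e. 24 ∣ (a − b).

Yes, this is always true.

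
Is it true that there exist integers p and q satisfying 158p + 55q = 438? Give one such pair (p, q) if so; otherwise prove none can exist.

p = 16, q = -38

158 and 55 are coprime, so 158p + 55q ranges over all of ℤ.
Euclidean algorithm: 158 = 2·55 + 48, 55 = 1·48 + 7, 48 = 6·7 + 6, 7 = 1·6 + 1, 6 = 6·1 + 0.
Unwinding: 1 = 7 − 1·6 = 7 − (48 − 6·7) = −48 + 7·7 = −48 + 7·(55 − 1·48) = 7·55 − 8·48 = 7·55 − 8·(158 − 2·55) = −8·158 + 23·55, i.e. 158·(-8) + 55·23 = 1.
Scaling by 438 gives the particular solution (p, q) = (-3504, 10074).
The general solution is p = -3504 + 55k, q = 10074 − 158k; taking k = 64 gives the smaller pair p = 16, q = -38.
Check: 158·16 + 55·(-38) = 2528 − 2090 = 438. ✓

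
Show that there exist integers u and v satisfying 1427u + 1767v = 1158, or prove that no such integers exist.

u = 693, v = -559

Since gcd(1427, 1767) = 1, every integer is an integer combination of 1427 and 1767.
Dividing repeatedly: 1767 = 1·1427 + 340, 1427 = 4·340 + 67, 340 = 5·67 + 5, 67 = 13·5 + 2, 5 = 2·2 + 1, 2 = 2·1 + 0.
Back-substituting, 1 = 5 − 2·2 = 5 − 2·(67 − 13·5) = −2·67 + 27·5 = −2·67 + 27·(340 − 5·67) = 27·340 − 137·67 = 27·340 − 137·(1427 − 4·340) = −137·1427 + 575·340 = −137·1427 + 575·(1767 − 1·1427) = 575·1767 − 712·1427; that is, 1427·(-712) + 1767·575 = 1.
Multiplying through by 1158: u = (-712)·1158 = -824496, v = 575·1158 = 665850 is a solution.
Shifting by a multiple of (1767, −1427) keeps it a solution: u = -824496 + 467·1767 = 693, v = 665850 − 467·1427 = -559.
Check: 1427·693 + 1767·(-559) = 988911 − 987753 = 1158. ✓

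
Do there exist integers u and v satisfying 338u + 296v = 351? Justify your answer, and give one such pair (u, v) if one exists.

There are no such integers.

gcd(338, 296) = 2, so every integer of the form 338u + 296v is a multiple of 2.
However 351 leaves remainder 1 on division by 2.
Therefore 338u + 296v = 351 has no solution in integers.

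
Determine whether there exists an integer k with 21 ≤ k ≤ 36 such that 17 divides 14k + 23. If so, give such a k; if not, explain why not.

Scanning upward from k = 21 gives 317, 331, 345, 359, 373, 387, 401, 415, 429, 443, 457, 471, 485, 499, 513, none divisible by 17. Try k = 36: 14·36 + 23 = 527 = 31·17, which is divisible by 17.

k = 36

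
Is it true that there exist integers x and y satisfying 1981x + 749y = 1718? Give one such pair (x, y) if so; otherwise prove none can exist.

Both 1981 and 749 are divisible by gcd(1981, 749) = 7, hence so is any combination 1981x + 749y.
However 1718 leaves remainder 3 on division by 7.
Therefore 1981x + 749y = 1718 has no solution in integers.

There are no such integers.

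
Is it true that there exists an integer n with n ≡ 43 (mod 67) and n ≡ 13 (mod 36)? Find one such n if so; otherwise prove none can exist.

gcd(67, 36) = 1, so the Chinese Remainder Theorem guarantees exactly one residue class mod 2412 satisfying both.
Write n = 43 + 67t and require 43 + 67t ≡ 13 (mod 36), i.e. 67t ≡ 6 (mod 36).
67 ≡ 31 (mod 36), so this reads 31t ≡ 6 (mod 36). To invert 31 modulo 36: 36 = 1·31 + 5, 31 = 6·5 + 1, 5 = 5·1 + 0, and unwinding, 1 = 31 − 6·5 = 31 − 6·(36 − 1·31) = −6·36 + 7·31. Thus 31⁻¹ ≡ 7 (mod 36).
Multiplying by 7: t ≡ 7·6 = 42 ≡ 6 (mod 36).
Taking t = 6 gives n = 43 + 67·6 = 445.
Verify: 445 = 6·67 + 43 and 445 = 12·36 + 13. ✓

n = 445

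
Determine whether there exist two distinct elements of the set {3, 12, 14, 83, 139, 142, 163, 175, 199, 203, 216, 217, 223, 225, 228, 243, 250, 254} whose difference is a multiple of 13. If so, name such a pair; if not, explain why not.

Reduce each element mod 13: 3↦3, 12↦12, 14↦1, 83↦5, 139↦9, 142↦12, 163↦7, 175↦6, 199↦4, 203↦8, 216↦8, 217↦9, 223↦2, 225↦4, 228↦7, 243↦9, 250↦3, 254↦7. The residue 3 repeats (at 3 and 250), and 250 − 3 = 247 = 19·13.

Yes: 3 and 250.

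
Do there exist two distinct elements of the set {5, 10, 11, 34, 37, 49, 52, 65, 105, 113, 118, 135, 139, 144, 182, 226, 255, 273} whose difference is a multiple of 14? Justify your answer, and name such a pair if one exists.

10 mod 14 = 10 and 52 mod 14 = 10, so 52 − 10 = 42 = 3·14.

The pair (10, 52) works.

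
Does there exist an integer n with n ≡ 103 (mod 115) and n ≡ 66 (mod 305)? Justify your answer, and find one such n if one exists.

No such integer exists.

Reduce both congruences modulo 5, which divides 115 and 305: they say n ≡ 103 (mod 5) and n ≡ 66 (mod 5).
However 103 ≡ 3 and 66 ≡ 1 (mod 5), and 3 ≠ 1.
Hence the system has no solution.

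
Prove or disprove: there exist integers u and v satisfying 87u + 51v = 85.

Both 87 and 51 are divisible by gcd(87, 51) = 3, hence so is any combination 87u + 51v.
But 85 = 3·28 + 1, so 3 ∤ 85.
Therefore 87u + 51v = 85 has no solution in integers.

There are no such integers.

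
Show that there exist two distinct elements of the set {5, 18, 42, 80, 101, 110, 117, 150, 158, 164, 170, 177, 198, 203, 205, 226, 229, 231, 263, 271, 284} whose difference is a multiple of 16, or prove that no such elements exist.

5 and 101 are such a pair.

Reduce each element mod 16: 5↦5, 18↦2, 42↦10, 80↦0, 101↦5, 110↦14, 117↦5, 150↦6, 158↦14, 164↦4, 170↦10, 177↦1, 198↦6, 203↦11, 205↦13, 226↦2, 229↦5, 231↦7, 263↦7, 271↦15, 284↦12. The residue 5 repeats (at 5 and 101), and 101 − 5 = 96 = 6·16.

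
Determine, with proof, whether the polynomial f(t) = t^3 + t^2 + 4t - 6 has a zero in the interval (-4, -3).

Evaluate at the endpoints: f(-4) = -70, f(-3) = -36 — same sign (negative).
The derivative f'(t) = 3t^2 + 2t + 4 is a quadratic with discriminant 2² − 4·3·4 = -44 < 0; it never vanishes, so it is always positive (sign of the leading coefficient).
Hence f is strictly increasing on ℝ, and in particular on [-4, -3]. A strictly monotone function with same-sign endpoint values stays negative on the whole interval, so f has no zero in (-4, -3).

No.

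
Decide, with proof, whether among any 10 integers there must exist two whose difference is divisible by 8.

True.

Each integer lies in one of the 8 residue classes modulo 8.
Since 10 > 8, two of the 10 integers must share a residue class by the pigeonhole principle; call them a and b.
Equal remainders mean a − b ≡ 0 (mod 8), so 8 divides their difference.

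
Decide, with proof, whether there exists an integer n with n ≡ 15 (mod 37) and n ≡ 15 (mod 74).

Here gcd(37, 74) = 37, and both 15 and 15 leave remainder 15 mod 37, so the system is consistent.
In fact n = 15 itself already satisfies 15 mod 74 = 15.
Verify: 15 = 0·37 + 15 and 15 = 0·74 + 15. ✓

n = 15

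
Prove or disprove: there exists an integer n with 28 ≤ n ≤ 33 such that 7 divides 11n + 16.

For n = 28, 29, 30 the values 324, 335, 346 are not multiples of 7. n = 31 works, since 11·31 + 16 = 357 = 51·7.

n = 31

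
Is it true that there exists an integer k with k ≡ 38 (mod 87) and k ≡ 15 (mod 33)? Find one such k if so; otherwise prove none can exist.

There is no such integer.

Reduce both congruences modulo 3, which divides 87 and 33: they say k ≡ 38 (mod 3) and k ≡ 15 (mod 3).
However 38 ≡ 2 and 15 ≡ 0 (mod 3), and 2 ≠ 0.
So no integer satisfies both congruences.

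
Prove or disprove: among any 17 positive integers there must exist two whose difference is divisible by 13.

Partition the integers by their residue mod 13; there are 13 classes.
Placing 17 integers into 13 classes, some class receives at least two — say a and b.
Equal remainders mean a − b ≡ 0 (mod 13), so 13 divides their difference.

Yes.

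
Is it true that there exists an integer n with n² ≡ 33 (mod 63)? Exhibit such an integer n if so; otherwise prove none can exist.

Reduce modulo 7, which divides 63: we would need n² ≡ 5 (mod 7).
Squares mod 7 repeat after n = 3 (as (−n)² = n²); for n = 0..3 they are 0, 1, 4, 2.
So the quadratic residues mod 7 are {0, 1, 2, 4}, and 5 is not among them.
Therefore n² ≡ 33 (mod 63) has no solution.

No, no such integer exists.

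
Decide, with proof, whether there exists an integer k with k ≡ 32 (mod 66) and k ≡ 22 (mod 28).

k = 890

Here gcd(66, 28) = 2, and both 32 and 22 leave remainder 0 mod 2, so the system is consistent.
Put k = 32 + 66t, so we need 66t ≡ 18 (mod 28), equivalently (divide by 2) 33t ≡ 9 (mod 14).
33 ≡ 5 (mod 14), so this reads 5t ≡ 9 (mod 14). Invert 5 mod 14 by the Euclidean algorithm: 14 = 2·5 + 4, 5 = 1·4 + 1, 4 = 4·1 + 0; back-substituting, 1 = 5 − 1·4 = 5 − (14 − 2·5) = −14 + 3·5. Hence 5·3 ≡ 1, so 5⁻¹ ≡ 3 (mod 14).
Therefore t ≡ 3·9 = 27 ≡ 13 (mod 14).
Then k = 32 + 66·13 = 890.
Verify: 890 = 13·66 + 32 and 890 = 31·28 + 22. ✓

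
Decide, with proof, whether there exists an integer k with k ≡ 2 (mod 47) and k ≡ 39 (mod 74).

Since 47 and 74 share no common factor, CRT says the pair of congruences has a solution (unique mod 3478).
Write k = 2 + 47t and require 2 + 47t ≡ 39 (mod 74), i.e. 47t ≡ 37 (mod 74).
Since 47·63 = 2961 = 40·74 + 1, the inverse of 47 mod 74 is 63.
Therefore t ≡ 63·37 = 2331 ≡ 37 (mod 74).
Taking t = 37 gives k = 2 + 47·37 = 1741.
Verify: 1741 = 37·47 + 2 and 1741 = 23·74 + 39. ✓

k = 1741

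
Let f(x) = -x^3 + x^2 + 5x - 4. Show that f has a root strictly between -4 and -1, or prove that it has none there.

f(-4) = 56 and f(-1) = -7, which have opposite signs.
f is continuous everywhere (it is a polynomial), in particular on [-4, -1].
By the Intermediate Value Theorem, f takes the value 0 somewhere in the open interval.

Yes, f has a root in the interval.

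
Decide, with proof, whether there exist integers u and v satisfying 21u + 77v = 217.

Every value of 21u + 77v is a multiple of gcd(21, 77) = 7; since 7 ∣ 217, solutions exist.
Dividing through by 7 reduces the equation to 3u + 11v = 31.
Run the Euclidean algorithm on 11 and 3: 11 = 3·3 + 2, 3 = 1·2 + 1, 2 = 2·1 + 0.
Unwinding: 1 = 3 − 1·2 = 3 − (11 − 3·3) = −11 + 4·3, i.e. 3·4 + 11·(-1) = 1.
Scaling by 31 gives the particular solution (u, v) = (124, -31).
Subtracting 11·11 from u and adding 11·3 to v gives the tidier solution (3, 2).
Indeed 21·3 + 77·2 = 63 + 154 = 217.

u = 3, v = 2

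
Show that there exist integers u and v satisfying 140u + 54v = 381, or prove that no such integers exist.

Both 140 and 54 are divisible by gcd(140, 54) = 2, hence so is any combination 140u + 54v.
But 381 is not a multiple of 2 (it leaves remainder 1).
Therefore 140u + 54v = 381 has no solution in integers.

No, no such integers exist.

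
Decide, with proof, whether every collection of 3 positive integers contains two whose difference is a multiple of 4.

Take the 3 consecutive integers 20, 21, 22: their residues mod 4 are all distinct because 3 ≤ 4.
The differences between them range over 1, …, 2, none of which is divisible by 4.

No, the set {20, 21, 22} is a counterexample.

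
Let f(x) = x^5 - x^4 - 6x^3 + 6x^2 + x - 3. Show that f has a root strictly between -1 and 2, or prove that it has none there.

f(-1) = 6 and f(2) = -9, which have opposite signs.
As a polynomial, f is continuous on every closed interval.
By the Intermediate Value Theorem, f takes the value 0 somewhere in the open interval.

Yes, f has a root in the interval.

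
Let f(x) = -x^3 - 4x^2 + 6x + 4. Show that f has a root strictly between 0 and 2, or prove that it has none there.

Yes, f has a root in the interval.

f(0) = 4 and f(2) = -8, which have opposite signs.
As a polynomial, f is continuous on every closed interval.
By the Intermediate Value Theorem f must vanish at some point of (0, 2).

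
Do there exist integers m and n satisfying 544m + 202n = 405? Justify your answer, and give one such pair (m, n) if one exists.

No, no such integers exist.

gcd(544, 202) = 2, so every integer of the form 544m + 202n is a multiple of 2.
But 405 = 2·202 + 1, so 2 ∤ 405.
Hence no integers m, n satisfy the equation.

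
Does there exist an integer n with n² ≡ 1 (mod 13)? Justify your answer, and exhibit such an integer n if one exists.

Take n = 12. Then 12² = 144 = 11·13 + 1, so 12² ≡ 1 (mod 13).

n = 12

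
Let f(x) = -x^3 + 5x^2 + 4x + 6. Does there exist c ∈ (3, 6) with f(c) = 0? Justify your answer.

Yes, such a c exists.

f(3) = 36 and f(6) = -6, which have opposite signs.
f is continuous everywhere (it is a polynomial), in particular on [3, 6].
So by the Intermediate Value Theorem there is a c strictly between 3 and 6 with f(c) = 0.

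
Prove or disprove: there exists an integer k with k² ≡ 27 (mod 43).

Apply Euler's criterion with the prime 43: 27 is a quadratic residue iff 27^21 ≡ 1 (mod 43), and a non-residue iff it is ≡ −1.
Squaring successively (mod 43): 27^2 = 729 ≡ 41; 27^4 ≡ 41² = 1681 ≡ 4; 27^8 ≡ 4² = 16 ≡ 16; 27^16 ≡ 16² = 256 ≡ 41.
Since 21 = 16 + 4 + 1, 27^21 ≡ 41 · 4 · 27; multiplying out mod 43: 41·4 = 164 ≡ 35, then 35·27 = 945 ≡ 42. Thus 27^21 ≡ 42 ≡ −1 (mod 43).
The value −1 means 27 is a non-residue modulo 43, so k² ≡ 27 (mod 43) is impossible.

There is no such integer.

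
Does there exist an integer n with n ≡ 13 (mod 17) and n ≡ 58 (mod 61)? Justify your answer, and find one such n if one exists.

gcd(17, 61) = 1, so the Chinese Remainder Theorem guarantees exactly one residue class mod 1037 satisfying both.
Write n = 13 + 17t and require 13 + 17t ≡ 58 (mod 61), i.e. 17t ≡ 45 (mod 61).
To invert 17 modulo 61: 61 = 3·17 + 10, 17 = 1·10 + 7, 10 = 1·7 + 3, 7 = 2·3 + 1, 3 = 3·1 + 0, and unwinding, 1 = 7 − 2·3 = 7 − 2·(10 − 1·7) = −2·10 + 3·7 = −2·10 + 3·(17 − 1·10) = 3·17 − 5·10 = 3·17 − 5·(61 − 3·17) = −5·61 + 18·17. Thus 17⁻¹ ≡ 18 (mod 61).
Multiplying by 18: t ≡ 18·45 = 810 ≡ 17 (mod 61).
With t = 17: n = 13 + 17·17 = 302.
Check: 302 mod 17 = 13, 302 mod 61 = 58. ✓

n = 302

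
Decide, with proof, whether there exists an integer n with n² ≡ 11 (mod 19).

n = 12 works: 12² = 144, and 144 − 11 = 133 = 7·19.

n = 12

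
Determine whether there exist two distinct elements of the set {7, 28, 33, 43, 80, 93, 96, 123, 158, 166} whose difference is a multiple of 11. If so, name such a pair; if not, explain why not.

Two integers differ by a multiple of 11 exactly when they have the same residue mod 11. The residues are 7↦7, 28↦6, 33↦0, 43↦10, 80↦3, 93↦5, 96↦8, 123↦2, 158↦4, 166↦1.
All 10 residues are distinct, so no two elements differ by a multiple of 11.

There is no such pair.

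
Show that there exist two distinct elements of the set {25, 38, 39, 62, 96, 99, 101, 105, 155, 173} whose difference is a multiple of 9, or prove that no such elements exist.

Both 38 and 101 leave remainder 2 on division by 9; their difference 63 = 7·9 is a multiple of 9.

Yes: 38 and 101.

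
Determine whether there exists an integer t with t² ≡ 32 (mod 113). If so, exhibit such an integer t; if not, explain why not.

t = 91

Take t = 91. Then 91² = 8281 = 73·113 + 32, so 91² ≡ 32 (mod 113).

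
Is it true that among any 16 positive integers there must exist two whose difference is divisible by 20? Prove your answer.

Try 16 consecutive integers, 59, 60, …, 74. Their remainders mod 20 are 19, 0, 1, 2, 3, 4, 5, 6, 7, 8, 9, 10, 11, 12, 13, 14 — pairwise different, as any 16 ≤ 20 consecutive integers have distinct residues.
The differences between them range over 1, …, 15, none of which is divisible by 20.

No, the set {59, 60, 61, 62, 63, 64, 65, 66, 67, 68, 69, 70, 71, 72, 73, 74} is a counterexample.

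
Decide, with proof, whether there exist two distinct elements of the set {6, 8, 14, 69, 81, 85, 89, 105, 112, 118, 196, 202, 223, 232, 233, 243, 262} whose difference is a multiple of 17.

No such pair exists.

Two integers differ by a multiple of 17 exactly when they have the same residue mod 17. The residues are 6↦6, 8↦8, 14↦14, 69↦1, 81↦13, 85↦0, 89↦4, 105↦3, 112↦10, 118↦16, 196↦9, 202↦15, 223↦2, 232↦11, 233↦12, 243↦5, 262↦7.
No residue repeats among the 17 elements, so no pair has difference ≡ 0 (mod 17).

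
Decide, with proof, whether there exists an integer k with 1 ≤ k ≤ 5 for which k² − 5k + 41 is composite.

At k = 3: 3² − 5·3 + 41 = 35 = 5·7, which is composite.

k = 3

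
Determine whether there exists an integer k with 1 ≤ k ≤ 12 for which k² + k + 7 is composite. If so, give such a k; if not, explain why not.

At k = 10: 10² + 10 + 7 = 117 = 3·39, which is composite.

k = 10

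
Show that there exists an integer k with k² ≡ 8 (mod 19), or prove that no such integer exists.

Computing k² mod 19 for k = 0, 1, …, 9 (enough, by the symmetry k ↦ 19 − k) gives 0, 1, 4, 9, 16, 6, 17, 11, 7, 5.
So the quadratic residues mod 19 are {0, 1, 4, 5, 6, 7, 9, 11, 16, 17}, and 8 is not among them.
Therefore k² ≡ 8 (mod 19) has no solution.

No such integer exists.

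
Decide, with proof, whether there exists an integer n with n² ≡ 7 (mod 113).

n = 32

n = 32 works: 32² = 1024, and 1024 − 7 = 1017 = 9·113.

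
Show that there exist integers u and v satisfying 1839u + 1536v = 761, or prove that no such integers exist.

No such integers exist.

Both 1839 and 1536 are divisible by gcd(1839, 1536) = 3, hence so is any combination 1839u + 1536v.
But 761 is not a multiple of 3 (it leaves remainder 2).
Therefore 1839u + 1536v = 761 has no solution in integers.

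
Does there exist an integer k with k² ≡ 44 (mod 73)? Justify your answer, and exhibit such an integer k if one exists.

No such integer exists.

Apply Euler's criterion with the prime 73: 44 is a quadratic residue iff 44^36 ≡ 1 (mod 73), and a non-residue iff it is ≡ −1.
Repeated squaring mod 73: 44^2 = 1936 ≡ 38; 44^4 ≡ 38² = 1444 ≡ 57; 44^8 ≡ 57² = 3249 ≡ 37; 44^16 ≡ 37² = 1369 ≡ 55; 44^32 ≡ 55² = 3025 ≡ 32.
Since 36 = 32 + 4, 44^36 ≡ 32 · 57; multiplying out mod 73: 32·57 = 1824 ≡ 72. Thus 44^36 ≡ 72 ≡ −1 (mod 73).
The value −1 means 44 is a non-residue modulo 73, so k² ≡ 44 (mod 73) is impossible.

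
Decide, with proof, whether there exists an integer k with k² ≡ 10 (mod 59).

No such integer exists.

59 is prime, so by Euler's criterion 10 is a square mod 59 iff 10^((59−1)/2) = 10^29 ≡ 1 (mod 59).
Repeated squaring mod 59: 10^2 = 100 ≡ 41; 10^4 ≡ 41² = 1681 ≡ 29; 10^8 ≡ 29² = 841 ≡ 15; 10^16 ≡ 15² = 225 ≡ 48.
Since 29 = 16 + 8 + 4 + 1, 10^29 ≡ 48 · 15 · 29 · 10; multiplying out mod 59: 48·15 = 720 ≡ 12, then 12·29 = 348 ≡ 53, then 53·10 = 530 ≡ 58. Thus 10^29 ≡ 58 ≡ −1 (mod 59).
By Euler's criterion 10 is a quadratic non-residue mod 59: no k satisfies k² ≡ 10 (mod 59).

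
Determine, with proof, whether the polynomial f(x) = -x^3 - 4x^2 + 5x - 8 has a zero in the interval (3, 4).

The endpoint values f(3) = -56 and f(4) = -116 are both negative. Claim: f(x) < 0 for every x in (3, 4).
Substitute x = 3 + u, where 0 < u < 1 on the interval. Expanding, f(3 + u) = -u^3 - 13u^2 - 46u - 56.
The nonzero coefficients here are all negative, so for u > 0 every term is negative (or zero), and the constant term -56 is strictly negative.
Therefore f(x) < 0 throughout (3, 4), and f has no zero there.

f has no root in that interval.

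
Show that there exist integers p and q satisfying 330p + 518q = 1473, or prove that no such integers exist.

gcd(330, 518) = 2, so every integer of the form 330p + 518q is a multiple of 2.
But 1473 = 2·736 + 1, so 2 ∤ 1473.
So the equation is unsolvable over ℤ.

No such integers exist.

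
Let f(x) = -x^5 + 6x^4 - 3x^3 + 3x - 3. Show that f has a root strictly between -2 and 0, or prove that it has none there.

Such a root exists.

f(-2) = 143 and f(0) = -3, which have opposite signs.
As a polynomial, f is continuous on every closed interval.
By the Intermediate Value Theorem f must vanish at some point of (-2, 0).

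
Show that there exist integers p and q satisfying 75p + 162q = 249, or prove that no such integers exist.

gcd(75, 162) = 3, and 3 divides 249, so integer solutions exist.
Dividing through by 3 reduces the equation to 25p + 54q = 83.
Run the Euclidean algorithm on 54 and 25: 54 = 2·25 + 4, 25 = 6·4 + 1, 4 = 4·1 + 0.
Back-substituting, 1 = 25 − 6·4 = 25 − 6·(54 − 2·25) = −6·54 + 13·25; that is, 25·13 + 54·(-6) = 1.
Times 83: 25·1079 + 54·(-498) = 83, so (1079, -498) solves it.
The general solution is p = 1079 + 54k, q = -498 − 25k; taking k = -19 gives the smaller pair p = 53, q = -23.
Indeed 75·53 + 162·(-23) = 3975 − 3726 = 249.

p = 53, q = -23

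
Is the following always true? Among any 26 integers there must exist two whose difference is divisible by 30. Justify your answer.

No; for instance {10, 11, 12, 13, 14, 15, 16, 17, 18, 19, 20, 21, 22, 23, 24, 25, 26, 27, 28, 29, 30, 31, 32, 33, 34, 35} is a counterexample.

Try 26 consecutive integers, 10, 11, …, 35. Their remainders mod 30 are 10, 11, 12, 13, 14, 15, 16, 17, 18, 19, 20, 21, 22, 23, 24, 25, 26, 27, 28, 29, 0, 1, 2, 3, 4, 5 — pairwise different, as any 26 ≤ 30 consecutive integers have distinct residues.
The differences between them range over 1, …, 25, none of which is divisible by 30.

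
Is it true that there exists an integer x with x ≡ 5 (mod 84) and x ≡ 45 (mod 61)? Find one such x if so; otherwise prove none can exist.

x = 1265

Since 84 and 61 share no common factor, CRT says the pair of congruences has a solution (unique mod 5124).
Write x = 5 + 84t and require 5 + 84t ≡ 45 (mod 61), i.e. 84t ≡ 40 (mod 61).
84 ≡ 23 (mod 61), so this reads 23t ≡ 40 (mod 61). Invert 23 mod 61 by the Euclidean algorithm: 61 = 2·23 + 15, 23 = 1·15 + 8, 15 = 1·8 + 7, 8 = 1·7 + 1, 7 = 7·1 + 0; back-substituting, 1 = 8 − 1·7 = 8 − (15 − 1·8) = −15 + 2·8 = −15 + 2·(23 − 1·15) = 2·23 − 3·15 = 2·23 − 3·(61 − 2·23) = −3·61 + 8·23. Hence 23·8 ≡ 1, so 23⁻¹ ≡ 8 (mod 61).
Therefore t ≡ 8·40 = 320 ≡ 15 (mod 61).
Taking t = 15 gives x = 5 + 84·15 = 1265.
Check: 1265 mod 84 = 5, 1265 mod 61 = 45. ✓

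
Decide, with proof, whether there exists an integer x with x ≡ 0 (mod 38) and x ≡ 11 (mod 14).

Reduce both congruences modulo 2, which divides 38 and 14: they say x ≡ 0 (mod 2) and x ≡ 11 (mod 2).
However 0 ≡ 0 and 11 ≡ 1 (mod 2), and 0 ≠ 1.
Hence the system has no solution.

No such integer exists.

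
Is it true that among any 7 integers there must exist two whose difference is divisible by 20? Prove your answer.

No, the set {12, 13, 14, 15, 16, 17, 18} is a counterexample.

Consider the 7 integers 12, 13, …, 18. They lie in distinct residue classes modulo 20, since 7 ≤ 20.
The differences between them range over 1, …, 6, none of which is divisible by 20.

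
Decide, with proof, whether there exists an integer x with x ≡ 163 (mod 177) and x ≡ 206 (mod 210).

Both moduli are multiples of 3 = gcd(177, 210), so any solution would satisfy x ≡ 163 and x ≡ 206 modulo 3 simultaneously.
However 163 ≡ 1 and 206 ≡ 2 (mod 3), and 1 ≠ 2.
Hence the system has no solution.

No, no such integer exists.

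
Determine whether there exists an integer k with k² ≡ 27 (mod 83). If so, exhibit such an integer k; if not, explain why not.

k = 39

Take k = 39. Then 39² = 1521 = 18·83 + 27, so 39² ≡ 27 (mod 83).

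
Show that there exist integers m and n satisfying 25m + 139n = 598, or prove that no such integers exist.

25 and 139 are coprime, so 25m + 139n ranges over all of ℤ.
Euclidean algorithm: 139 = 5·25 + 14, 25 = 1·14 + 11, 14 = 1·11 + 3, 11 = 3·3 + 2, 3 = 1·2 + 1, 2 = 2·1 + 0.
Unwinding: 1 = 3 − 1·2 = 3 − (11 − 3·3) = −11 + 4·3 = −11 + 4·(14 − 1·11) = 4·14 − 5·11 = 4·14 − 5·(25 − 1·14) = −5·25 + 9·14 = −5·25 + 9·(139 − 5·25) = 9·139 − 50·25, i.e. 25·(-50) + 139·9 = 1.
Multiplying through by 598: m = (-50)·598 = -29900, n = 9·598 = 5382 is a solution.
Shifting by a multiple of (139, −25) keeps it a solution: m = -29900 + 216·139 = 124, n = 5382 − 216·25 = -18.
Check: 25·124 + 139·(-18) = 3100 − 2502 = 598. ✓

m = 124, n = -18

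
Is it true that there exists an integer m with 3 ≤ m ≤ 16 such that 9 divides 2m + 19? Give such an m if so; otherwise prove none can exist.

m = 4

At m = 3 the value 25 is not a multiple of 9. At m = 4 we get 2·4 + 19 = 27, and 27 = 9·3.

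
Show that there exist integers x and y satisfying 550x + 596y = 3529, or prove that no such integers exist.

No such integers exist.

Any value of 550x + 596y is a multiple of gcd(550, 596) = 2.
But 3529 = 2·1764 + 1, so 2 ∤ 3529.
So the equation is unsolvable over ℤ.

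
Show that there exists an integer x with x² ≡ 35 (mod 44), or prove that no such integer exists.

Since 4 ∣ 44, a solution of x² ≡ 35 (mod 44) would also satisfy x² ≡ 35 ≡ 3 (mod 4).
Since (4 − x)² ≡ x² (mod 4), it suffices to square x = 0, 1, …, 2: the residues are 0, 1, 0.
The set of squares mod 4 is therefore {0, 1}, which does not contain 3.
Hence no integer x has x² ≡ 35 (mod 44).

No, no such integer exists.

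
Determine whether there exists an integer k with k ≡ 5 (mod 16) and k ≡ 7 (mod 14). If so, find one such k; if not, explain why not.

gcd(16, 14) = 2. A simultaneous solution exists iff 5 ≡ 7 (mod 2); here 5 mod 2 = 1 = 7 mod 2, so it does.
The integers ≡ 5 (mod 16) are 5, 21, …; their remainders mod 14 are 5, 7, so k = 21 is the first that is ≡ 7 (mod 14).
Verify: 21 = 1·16 + 5 and 21 = 1·14 + 7. ✓

k = 21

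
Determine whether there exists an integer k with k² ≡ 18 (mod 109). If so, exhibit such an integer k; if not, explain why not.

No such integer exists.

Apply Euler's criterion with the prime 109: 18 is a quadratic residue iff 18^54 ≡ 1 (mod 109), and a non-residue iff it is ≡ −1.
Squaring successively (mod 109): 18^2 = 324 ≡ 106; 18^4 ≡ 106² = 11236 ≡ 9; 18^8 ≡ 9² = 81 ≡ 81; 18^16 ≡ 81² = 6561 ≡ 21; 18^32 ≡ 21² = 441 ≡ 5.
Since 54 = 32 + 16 + 4 + 2, 18^54 ≡ 5 · 21 · 9 · 106; multiplying out mod 109: 5·21 = 105 ≡ 105, then 105·9 = 945 ≡ 73, then 73·106 = 7738 ≡ 108. Thus 18^54 ≡ 108 ≡ −1 (mod 109).
By Euler's criterion 18 is a quadratic non-residue mod 109: no k satisfies k² ≡ 18 (mod 109).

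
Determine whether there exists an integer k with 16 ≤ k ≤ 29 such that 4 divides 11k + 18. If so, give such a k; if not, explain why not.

k = 18

For k = 16, 17 the values 194, 205 are not multiples of 4. Try k = 18: 11·18 + 18 = 216 = 54·4, which is divisible by 4.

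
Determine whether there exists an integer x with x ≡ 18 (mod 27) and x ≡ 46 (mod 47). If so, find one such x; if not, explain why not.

x = 234

The moduli 27 and 47 are coprime, so by the Chinese Remainder Theorem a unique solution modulo 1269 exists.
Any solution of the first congruence is x = 18 + 27t; substituting into the second, 27t ≡ 46 − 18 ≡ 28 (mod 47).
To invert 27 modulo 47: 47 = 1·27 + 20, 27 = 1·20 + 7, 20 = 2·7 + 6, 7 = 1·6 + 1, 6 = 6·1 + 0, and unwinding, 1 = 7 − 1·6 = 7 − (20 − 2·7) = −20 + 3·7 = −20 + 3·(27 − 1·20) = 3·27 − 4·20 = 3·27 − 4·(47 − 1·27) = −4·47 + 7·27. Thus 27⁻¹ ≡ 7 (mod 47).
Therefore t ≡ 7·28 = 196 ≡ 8 (mod 47).
With t = 8: x = 18 + 27·8 = 234.
Check: 234 mod 27 = 18, 234 mod 47 = 46. ✓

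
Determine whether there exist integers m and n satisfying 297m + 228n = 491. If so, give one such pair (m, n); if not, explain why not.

gcd(297, 228) = 3, so every integer of the form 297m + 228n is a multiple of 3.
But 491 = 3·163 + 2, so 3 ∤ 491.
Therefore 297m + 228n = 491 has no solution in integers.

No such integers exist.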